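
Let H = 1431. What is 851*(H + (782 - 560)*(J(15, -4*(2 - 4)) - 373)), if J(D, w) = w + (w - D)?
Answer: -69061203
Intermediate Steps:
J(D, w) = -D + 2*w
851*(H + (782 - 560)*(J(15, -4*(2 - 4)) - 373)) = 851*(1431 + (782 - 560)*((-1*15 + 2*(-4*(2 - 4))) - 373)) = 851*(1431 + 222*((-15 + 2*(-4*(-2))) - 373)) = 851*(1431 + 222*((-15 + 2*8) - 373)) = 851*(1431 + 222*((-15 + 16) - 373)) = 851*(1431 + 222*(1 - 373)) = 851*(1431 + 222*(-372)) = 851*(1431 - 82584) = 851*(-81153) = -69061203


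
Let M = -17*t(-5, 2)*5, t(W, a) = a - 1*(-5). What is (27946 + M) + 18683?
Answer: 46034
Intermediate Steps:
t(W, a) = 5 + a (t(W, a) = a + 5 = 5 + a)
M = -595 (M = -17*(5 + 2)*5 = -17*7*5 = -119*5 = -595)
(27946 + M) + 18683 = (27946 - 595) + 18683 = 27351 + 18683 = 46034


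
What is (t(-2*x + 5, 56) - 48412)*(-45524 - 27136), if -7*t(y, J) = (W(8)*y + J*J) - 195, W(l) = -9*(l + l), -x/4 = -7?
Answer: 3624374220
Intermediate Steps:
x = 28 (x = -4*(-7) = 28)
W(l) = -18*l
t(y, J) = 195/7 - J²/7 + 144*y/7 (t(y, J) = -(((-18*8)*y + J*J) - 195)/7 = -((-144*y + J²) - 195)/7 = -((J² - 144*y) - 195)/7 = -(-195 + J² - 144*y)/7 = 195/7 - J²/7 + 144*y/7)
(t(-2*x + 5, 56) - 48412)*(-45524 - 27136) = ((195/7 - ⅐*56² + 144*(-2*28 + 5)/7) - 48412)*(-45524 - 27136) = ((195/7 - ⅐*3136 + 144*(-56 + 5)/7) - 48412)*(-72660) = ((195/7 - 448 + (144/7)*(-51)) - 48412)*(-72660) = ((195/7 - 448 - 7344/7) - 48412)*(-72660) = (-10285/7 - 48412)*(-72660) = -349169/7*(-72660) = 3624374220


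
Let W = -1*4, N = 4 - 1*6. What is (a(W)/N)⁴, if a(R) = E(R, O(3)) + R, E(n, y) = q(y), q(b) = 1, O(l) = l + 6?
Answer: 81/16 ≈ 5.0625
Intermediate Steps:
O(l) = 6 + l
N = -2 (N = 4 - 6 = -2)
E(n, y) = 1
W = -4
a(R) = 1 + R
(a(W)/N)⁴ = ((1 - 4)/(-2))⁴ = (-3*(-½))⁴ = (3/2)⁴ = 81/16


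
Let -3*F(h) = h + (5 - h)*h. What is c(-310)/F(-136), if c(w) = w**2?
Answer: 72075/4828 ≈ 14.929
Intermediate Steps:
F(h) = -h/3 - h*(5 - h)/3 (F(h) = -(h + (5 - h)*h)/3 = -(h + h*(5 - h))/3 = -h/3 - h*(5 - h)/3)
c(-310)/F(-136) = (-310)**2/(((1/3)*(-136)*(-6 - 136))) = 96100/(((1/3)*(-136)*(-142))) = 96100/(19312/3) = 96100*(3/19312) = 72075/4828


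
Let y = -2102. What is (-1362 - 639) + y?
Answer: -4103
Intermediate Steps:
(-1362 - 639) + y = (-1362 - 639) - 2102 = -2001 - 2102 = -4103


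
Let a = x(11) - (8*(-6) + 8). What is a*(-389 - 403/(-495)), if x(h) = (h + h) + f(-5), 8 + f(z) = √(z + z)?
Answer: -1152912/55 - 192152*I*√10/495 ≈ -20962.0 - 1227.6*I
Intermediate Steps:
f(z) = -8 + √2*√z (f(z) = -8 + √(z + z) = -8 + √(2*z) = -8 + √2*√z)
x(h) = -8 + 2*h + I*√10 (x(h) = (h + h) + (-8 + √2*√(-5)) = 2*h + (-8 + √2*(I*√5)) = 2*h + (-8 + I*√10) = -8 + 2*h + I*√10)
a = 54 + I*√10 (a = (-8 + 2*11 + I*√10) - (8*(-6) + 8) = (-8 + 22 + I*√10) - (-48 + 8) = (14 + I*√10) - 1*(-40) = (14 + I*√10) + 40 = 54 + I*√10 ≈ 54.0 + 3.1623*I)
a*(-389 - 403/(-495)) = (54 + I*√10)*(-389 - 403/(-495)) = (54 + I*√10)*(-389 - 403*(-1/495)) = (54 + I*√10)*(-389 + 403/495) = (54 + I*√10)*(-192152/495) = -1152912/55 - 192152*I*√10/495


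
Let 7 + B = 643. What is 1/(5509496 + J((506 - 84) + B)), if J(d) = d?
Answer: 1/5510554 ≈ 1.8147e-7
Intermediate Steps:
B = 636 (B = -7 + 643 = 636)
1/(5509496 + J((506 - 84) + B)) = 1/(5509496 + ((506 - 84) + 636)) = 1/(5509496 + (422 + 636)) = 1/(5509496 + 1058) = 1/5510554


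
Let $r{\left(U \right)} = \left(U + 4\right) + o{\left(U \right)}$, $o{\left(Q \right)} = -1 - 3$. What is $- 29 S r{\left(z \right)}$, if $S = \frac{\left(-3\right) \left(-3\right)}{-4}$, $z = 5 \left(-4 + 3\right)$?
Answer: $- \frac{1305}{4} \approx -326.25$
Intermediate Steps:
$o{\left(Q \right)} = -4$ ($o{\left(Q \right)} = -1 - 3 = -4$)
$z = -5$ ($z = 5 \left(-1\right) = -5$)
$S = - \frac{9}{4}$ ($S = 9 \left(- \frac{1}{4}\right) = - \frac{9}{4} \approx -2.25$)
$r{\left(U \right)} = U$ ($r{\left(U \right)} = \left(U + 4\right) - 4 = \left(4 + U\right) - 4 = U$)
$- 29 S r{\left(z \right)} = \left(-29\right) \left(- \frac{9}{4}\right) \left(-5\right) = \frac{261}{4} \left(-5\right) = - \frac{1305}{4}$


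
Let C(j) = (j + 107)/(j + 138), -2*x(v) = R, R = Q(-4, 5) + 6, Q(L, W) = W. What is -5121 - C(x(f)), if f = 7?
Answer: -1357268/265 ≈ -5121.8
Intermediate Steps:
R = 11 (R = 5 + 6 = 11)
x(v) = -11/2 (x(v) = -½*11 = -11/2)
C(j) = (107 + j)/(138 + j)
-5121 - C(x(f)) = -5121 - (107 - 11/2)/(138 - 11/2) = -5121 - 203/(265/2*2) = -5121 - 2*203/(265*2) = -5121 - 1*203/265 = -5121 - 203/265 = -1357268/265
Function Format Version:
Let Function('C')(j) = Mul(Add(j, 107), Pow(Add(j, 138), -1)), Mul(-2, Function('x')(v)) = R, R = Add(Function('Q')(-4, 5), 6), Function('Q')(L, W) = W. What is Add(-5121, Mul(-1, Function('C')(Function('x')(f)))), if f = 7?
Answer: Rational(-1357268, 265) ≈ -5121.8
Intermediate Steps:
R = 11 (R = Add(5, 6) = 11)
Function('x')(v) = Rational(-11, 2) (Function('x')(v) = Mul(Rational(-1, 2), 11) = Rational(-11, 2))
Function('C')(j) = Mul(Pow(Add(138, j), -1), Add(107, j)) (Function('C')(j) = Mul(Add(107, j), Pow(Add(138, j), -1)) = Mul(Pow(Add(138, j), -1), Add(107, j)))
Add(-5121, Mul(-1, Function('C')(Function('x')(f)))) = Add(-5121, Mul(-1, Mul(Pow(Add(138, Rational(-11, 2)), -1), Add(107, Rational(-11, 2))))) = Add(-5121, Mul(-1, Mul(Pow(Rational(265, 2), -1), Rational(203, 2)))) = Add(-5121, Mul(-1, Mul(Rational(2, 265), Rational(203, 2)))) = Add(-5121, Mul(-1, Rational(203, 265))) = Add(-5121, Rational(-203, 265)) = Rational(-1357268, 265)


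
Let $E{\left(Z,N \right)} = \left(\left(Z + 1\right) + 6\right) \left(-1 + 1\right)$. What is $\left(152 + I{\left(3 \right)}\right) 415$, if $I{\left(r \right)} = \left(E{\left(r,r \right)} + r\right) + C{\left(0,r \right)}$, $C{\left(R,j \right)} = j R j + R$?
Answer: $64325$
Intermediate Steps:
$C{\left(R,j \right)} = R + R j^{2}$ ($C{\left(R,j \right)} = R j j + R = R j^{2} + R = R + R j^{2}$)
$E{\left(Z,N \right)} = 0$ ($E{\left(Z,N \right)} = \left(\left(1 + Z\right) + 6\right) 0 = \left(7 + Z\right) 0 = 0$)
$I{\left(r \right)} = r$ ($I{\left(r \right)} = \left(0 + r\right) + 0 \left(1 + r^{2}\right) = r + 0 = r$)
$\left(152 + I{\left(3 \right)}\right) 415 = \left(152 + 3\right) 415 = 155 \cdot 415 = 64325$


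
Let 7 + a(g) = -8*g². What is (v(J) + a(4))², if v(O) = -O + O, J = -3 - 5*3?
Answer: 18225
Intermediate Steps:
J = -18 (J = -3 - 15 = -18)
v(O) = 0
a(g) = -7 - 8*g²
(v(J) + a(4))² = (0 + (-7 - 8*4²))² = (0 + (-7 - 8*16))² = (0 + (-7 - 128))² = (0 - 135)² = (-135)² = 18225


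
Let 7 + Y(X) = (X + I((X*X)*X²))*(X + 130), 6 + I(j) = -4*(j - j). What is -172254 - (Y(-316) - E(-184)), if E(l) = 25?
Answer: -232114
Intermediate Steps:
I(j) = -6 (I(j) = -6 - 4*(j - j) = -6 - 4*0 = -6 + 0 = -6)
Y(X) = -7 + (-6 + X)*(130 + X) (Y(X) = -7 + (X - 6)*(X + 130) = -7 + (-6 + X)*(130 + X))
-172254 - (Y(-316) - E(-184)) = -172254 - ((-787 + (-316)² + 124*(-316)) - 1*25) = -172254 - ((-787 + 99856 - 39184) - 25) = -172254 - (59885 - 25) = -172254 - 1*59860 = -172254 - 59860 = -232114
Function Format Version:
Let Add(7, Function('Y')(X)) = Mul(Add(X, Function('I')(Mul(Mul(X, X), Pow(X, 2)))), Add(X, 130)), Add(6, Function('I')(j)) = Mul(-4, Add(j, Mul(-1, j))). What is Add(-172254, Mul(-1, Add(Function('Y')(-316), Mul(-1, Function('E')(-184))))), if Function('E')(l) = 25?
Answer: -232114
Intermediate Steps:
Function('I')(j) = -6 (Function('I')(j) = Add(-6, Mul(-4, Add(j, Mul(-1, j)))) = Add(-6, Mul(-4, 0)) = Add(-6, 0) = -6)
Function('Y')(X) = Add(-7, Mul(Add(-6, X), Add(130, X))) (Function('Y')(X) = Add(-7, Mul(Add(X, -6), Add(X, 130))) = Add(-7, Mul(Add(-6, X), Add(130, X))))
Add(-172254, Mul(-1, Add(Function('Y')(-316), Mul(-1, Function('E')(-184))))) = Add(-172254, Mul(-1, Add(Add(-787, Pow(-316, 2), Mul(124, -316)), Mul(-1, 25)))) = Add(-172254, Mul(-1, Add(Add(-787, 99856, -39184), -25))) = Add(-172254, Mul(-1, Add(59885, -25))) = Add(-172254, Mul(-1, 59860)) = Add(-172254, -59860) = -232114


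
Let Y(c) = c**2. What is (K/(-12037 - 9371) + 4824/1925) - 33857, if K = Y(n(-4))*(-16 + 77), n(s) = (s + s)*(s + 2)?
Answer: -43599603169/1287825 ≈ -33855.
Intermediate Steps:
n(s) = 2*s*(2 + s) (n(s) = (2*s)*(2 + s) = 2*s*(2 + s))
K = 15616 (K = (2*(-4)*(2 - 4))**2*(-16 + 77) = (2*(-4)*(-2))**2*61 = 16**2*61 = 256*61 = 15616)
(K/(-12037 - 9371) + 4824/1925) - 33857 = (15616/(-12037 - 9371) + 4824/1925) - 33857 = (15616/(-21408) + 4824*(1/1925)) - 33857 = (15616*(-1/21408) + 4824/1925) - 33857 = (-488/669 + 4824/1925) - 33857 = 2287856/1287825 - 33857 = -43599603169/1287825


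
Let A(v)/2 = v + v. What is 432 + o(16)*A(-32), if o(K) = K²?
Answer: -32336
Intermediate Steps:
A(v) = 4*v (A(v) = 2*(v + v) = 2*(2*v) = 4*v)
432 + o(16)*A(-32) = 432 + 16²*(4*(-32)) = 432 + 256*(-128) = 432 - 32768 = -32336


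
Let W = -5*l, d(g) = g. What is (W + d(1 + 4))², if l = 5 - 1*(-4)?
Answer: 1600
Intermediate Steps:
l = 9 (l = 5 + 4 = 9)
W = -45 (W = -5*9 = -45)
(W + d(1 + 4))² = (-45 + (1 + 4))² = (-45 + 5)² = (-40)² = 1600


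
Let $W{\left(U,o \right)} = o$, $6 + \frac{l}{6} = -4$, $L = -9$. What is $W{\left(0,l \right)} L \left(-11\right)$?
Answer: $-5940$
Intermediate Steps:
$l = -60$ ($l = -36 + 6 \left(-4\right) = -36 - 24 = -60$)
$W{\left(0,l \right)} L \left(-11\right) = \left(-60\right) \left(-9\right) \left(-11\right) = 540 \left(-11\right) = -5940$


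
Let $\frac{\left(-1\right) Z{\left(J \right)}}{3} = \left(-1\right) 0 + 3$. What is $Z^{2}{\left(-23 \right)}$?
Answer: $81$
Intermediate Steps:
$Z{\left(J \right)} = -9$ ($Z{\left(J \right)} = - 3 \left(\left(-1\right) 0 + 3\right) = - 3 \left(0 + 3\right) = \left(-3\right) 3 = -9$)
$Z^{2}{\left(-23 \right)} = \left(-9\right)^{2} = 81$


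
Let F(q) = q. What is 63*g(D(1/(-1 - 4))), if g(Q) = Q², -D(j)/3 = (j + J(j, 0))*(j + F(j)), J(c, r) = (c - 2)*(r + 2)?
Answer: 1199772/625 ≈ 1919.6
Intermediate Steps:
J(c, r) = (-2 + c)*(2 + r)
D(j) = -6*j*(-4 + 3*j) (D(j) = -3*(j + (-4 - 2*0 + 2*j + j*0))*(j + j) = -3*(j + (-4 + 0 + 2*j + 0))*2*j = -3*(j + (-4 + 2*j))*2*j = -3*(-4 + 3*j)*2*j = -6*j*(-4 + 3*j))
63*g(D(1/(-1 - 4))) = 63*(6*(4 - 3/(-1 - 4))/(-1 - 4))² = 63*(6*(4 - 3/(-5))/(-5))² = 63*(6*(-⅕)*(4 - 3*(-⅕)))² = 63*(6*(-⅕)*(4 + ⅗))² = 63*(6*(-⅕)*(23/5))² = 63*(-138/25)² = 63*(19044/625) = 1199772/625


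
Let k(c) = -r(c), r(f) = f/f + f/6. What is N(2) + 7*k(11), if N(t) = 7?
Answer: -77/6 ≈ -12.833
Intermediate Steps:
r(f) = 1 + f/6 (r(f) = 1 + f*(1/6) = 1 + f/6)
k(c) = -1 - c/6 (k(c) = -(1 + c/6) = -1 - c/6)
N(2) + 7*k(11) = 7 + 7*(-1 - 1/6*11) = 7 + 7*(-1 - 11/6) = 7 + 7*(-17/6) = 7 - 119/6 = -77/6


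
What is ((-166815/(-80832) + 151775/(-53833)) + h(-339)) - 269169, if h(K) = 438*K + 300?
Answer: -46566065540399/111575104 ≈ -4.1735e+5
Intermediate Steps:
h(K) = 300 + 438*K
((-166815/(-80832) + 151775/(-53833)) + h(-339)) - 269169 = ((-166815/(-80832) + 151775/(-53833)) + (300 + 438*(-339))) - 269169 = ((-166815*(-1/80832) + 151775*(-1/53833)) + (300 - 148482)) - 269169 = ((55605/26944 - 11675/4141) - 148182) - 269169 = (-84310895/111575104 - 148182) - 269169 = -16533506371823/111575104 - 269169 = -46566065540399/111575104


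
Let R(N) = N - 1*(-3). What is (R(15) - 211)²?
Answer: 37249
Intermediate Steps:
R(N) = 3 + N (R(N) = N + 3 = 3 + N)
(R(15) - 211)² = ((3 + 15) - 211)² = (18 - 211)² = (-193)² = 37249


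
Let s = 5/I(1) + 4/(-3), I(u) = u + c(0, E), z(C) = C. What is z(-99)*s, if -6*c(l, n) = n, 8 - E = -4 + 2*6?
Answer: -363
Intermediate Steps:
E = 0 (E = 8 - (-4 + 2*6) = 8 - (-4 + 12) = 8 - 1*8 = 8 - 8 = 0)
c(l, n) = -n/6
I(u) = u (I(u) = u - ⅙*0 = u + 0 = u)
s = 11/3 (s = 5/1 + 4/(-3) = 5*1 + 4*(-⅓) = 5 - 4/3 = 11/3 ≈ 3.6667)
z(-99)*s = -99*11/3 = -363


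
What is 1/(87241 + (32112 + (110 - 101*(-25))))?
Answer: 1/121988 ≈ 8.1975e-6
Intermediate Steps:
1/(87241 + (32112 + (110 - 101*(-25)))) = 1/(87241 + (32112 + (110 + 2525))) = 1/(87241 + (32112 + 2635)) = 1/(87241 + 34747) = 1/121988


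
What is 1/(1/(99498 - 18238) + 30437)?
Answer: 81260/2473310621 ≈ 3.2855e-5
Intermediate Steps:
1/(1/(99498 - 18238) + 30437) = 1/(1/81260 + 30437) = 1/(2473310621/81260) = 81260/2473310621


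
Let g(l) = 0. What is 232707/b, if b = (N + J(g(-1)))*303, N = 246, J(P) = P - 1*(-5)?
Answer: 77569/25351 ≈ 3.0598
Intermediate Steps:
J(P) = 5 + P (J(P) = P + 5 = 5 + P)
b = 76053 (b = (246 + (5 + 0))*303 = (246 + 5)*303 = 251*303 = 76053)
232707/b = 232707/76053 = 232707*(1/76053) = 77569/25351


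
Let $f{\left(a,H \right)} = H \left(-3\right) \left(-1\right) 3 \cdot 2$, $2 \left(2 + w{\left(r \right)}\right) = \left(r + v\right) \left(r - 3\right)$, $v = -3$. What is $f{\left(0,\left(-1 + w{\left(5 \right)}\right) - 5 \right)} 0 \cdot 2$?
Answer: $0$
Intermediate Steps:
$w{\left(r \right)} = -2 + \frac{\left(-3 + r\right)^{2}}{2}$ ($w{\left(r \right)} = -2 + \frac{\left(r - 3\right) \left(r - 3\right)}{2} = -2 + \frac{\left(-3 + r\right) \left(-3 + r\right)}{2} = -2 + \frac{\left(-3 + r\right)^{2}}{2}$)
$f{\left(a,H \right)} = 18 H$ ($f{\left(a,H \right)} = - 3 H \left(-1\right) 3 \cdot 2 = 3 H 3 \cdot 2 = 9 H 2 = 18 H$)
$f{\left(0,\left(-1 + w{\left(5 \right)}\right) - 5 \right)} 0 \cdot 2 = 18 \left(\left(-1 + \left(\frac{5}{2} + \frac{5^{2}}{2} - 15\right)\right) - 5\right) 0 \cdot 2 = 18 \left(\left(-1 + \left(\frac{5}{2} + \frac{1}{2} \cdot 25 - 15\right)\right) - 5\right) 0 \cdot 2 = 18 \left(\left(-1 + \left(\frac{5}{2} + \frac{25}{2} - 15\right)\right) - 5\right) 0 \cdot 2 = 18 \left(\left(-1 + 0\right) - 5\right) 0 \cdot 2 = 18 \left(-1 - 5\right) 0 \cdot 2 = 18 \left(-6\right) 0 \cdot 2 = \left(-108\right) 0 \cdot 2 = 0 \cdot 2 = 0$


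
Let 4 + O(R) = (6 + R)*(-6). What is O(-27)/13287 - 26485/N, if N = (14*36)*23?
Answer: -116830657/51340968 ≈ -2.2756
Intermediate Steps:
O(R) = -40 - 6*R (O(R) = -4 + (6 + R)*(-6) = -4 + (-36 - 6*R) = -40 - 6*R)
N = 11592 (N = 504*23 = 11592)
O(-27)/13287 - 26485/N = (-40 - 6*(-27))/13287 - 26485/11592 = (-40 + 162)*(1/13287) - 26485*1/11592 = 122*(1/13287) - 26485/11592 = 122/13287 - 26485/11592 = -116830657/51340968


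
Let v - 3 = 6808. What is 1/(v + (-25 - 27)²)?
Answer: 1/9515 ≈ 0.00010510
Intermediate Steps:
v = 6811 (v = 3 + 6808 = 6811)
1/(v + (-25 - 27)²) = 1/(6811 + (-25 - 27)²) = 1/(6811 + (-52)²) = 1/(6811 + 2704) = 1/9515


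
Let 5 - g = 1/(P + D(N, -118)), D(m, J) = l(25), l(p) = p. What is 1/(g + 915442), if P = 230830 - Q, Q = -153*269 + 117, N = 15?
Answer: 271895/248905462064 ≈ 1.0924e-6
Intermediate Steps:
Q = -41040 (Q = -41157 + 117 = -41040)
D(m, J) = 25
P = 271870 (P = 230830 - 1*(-41040) = 230830 + 41040 = 271870)
g = 1359474/271895 (g = 5 - 1/(271870 + 25) = 5 - 1/271895 = 1359474/271895 ≈ 5.0000)
1/(g + 915442) = 1/(1359474/271895 + 915442) = 1/(248905462064/271895) = 271895/248905462064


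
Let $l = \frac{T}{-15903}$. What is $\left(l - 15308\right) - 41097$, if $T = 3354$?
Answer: $- \frac{299004023}{5301} \approx -56405.0$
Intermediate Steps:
$l = - \frac{1118}{5301}$ ($l = \frac{3354}{-15903} = 3354 \left(- \frac{1}{15903}\right) = - \frac{1118}{5301} \approx -0.2109$)
$\left(l - 15308\right) - 41097 = \left(- \frac{1118}{5301} - 15308\right) - 41097 = - \frac{81148826}{5301} - 41097 = - \frac{299004023}{5301}$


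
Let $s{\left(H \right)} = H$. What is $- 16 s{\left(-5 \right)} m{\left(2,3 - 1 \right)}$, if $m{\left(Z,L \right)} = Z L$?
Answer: $320$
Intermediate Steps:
$m{\left(Z,L \right)} = L Z$
$- 16 s{\left(-5 \right)} m{\left(2,3 - 1 \right)} = \left(-16\right) \left(-5\right) \left(3 - 1\right) 2 = 80 \left(3 - 1\right) 2 = 80 \cdot 2 \cdot 2 = 80 \cdot 4 = 320$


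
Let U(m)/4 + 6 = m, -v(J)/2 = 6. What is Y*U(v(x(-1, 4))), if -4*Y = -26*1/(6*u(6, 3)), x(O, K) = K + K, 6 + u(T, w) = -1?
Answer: 78/7 ≈ 11.143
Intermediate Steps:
u(T, w) = -7 (u(T, w) = -6 - 1 = -7)
x(O, K) = 2*K
v(J) = -12 (v(J) = -2*6 = -12)
U(m) = -24 + 4*m
Y = -13/84 (Y = -(-13)/(2*((2*3)*(-7))) = -(-13)/(2*(6*(-7))) = -(-13)/(2*(-42)) = -(-13)*(-1)/(2*42) = -¼*13/21 = -13/84 ≈ -0.15476)
Y*U(v(x(-1, 4))) = -13*(-24 + 4*(-12))/84 = -13*(-24 - 48)/84 = -13/84*(-72) = 78/7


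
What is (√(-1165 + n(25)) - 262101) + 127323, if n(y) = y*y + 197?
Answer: -134778 + 7*I*√7 ≈ -1.3478e+5 + 18.52*I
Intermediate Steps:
n(y) = 197 + y² (n(y) = y² + 197 = 197 + y²)
(√(-1165 + n(25)) - 262101) + 127323 = (√(-1165 + (197 + 25²)) - 262101) + 127323 = (√(-1165 + (197 + 625)) - 262101) + 127323 = (√(-1165 + 822) - 262101) + 127323 = (√(-343) - 262101) + 127323 = (7*I*√7 - 262101) + 127323 = (-262101 + 7*I*√7) + 127323 = -134778 + 7*I*√7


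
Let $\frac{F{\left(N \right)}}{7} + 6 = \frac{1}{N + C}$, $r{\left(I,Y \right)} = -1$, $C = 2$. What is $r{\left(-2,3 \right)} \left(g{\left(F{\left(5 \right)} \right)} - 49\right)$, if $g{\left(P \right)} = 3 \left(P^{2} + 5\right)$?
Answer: $-5009$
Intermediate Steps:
$F{\left(N \right)} = -42 + \frac{7}{2 + N}$ ($F{\left(N \right)} = -42 + \frac{7}{N + 2} = -42 + \frac{7}{2 + N}$)
$g{\left(P \right)} = 15 + 3 P^{2}$ ($g{\left(P \right)} = 3 \left(5 + P^{2}\right) = 15 + 3 P^{2}$)
$r{\left(-2,3 \right)} \left(g{\left(F{\left(5 \right)} \right)} - 49\right) = - (\left(15 + 3 \left(\frac{7 \left(-11 - 30\right)}{2 + 5}\right)^{2}\right) - 49) = - (\left(15 + 3 \left(\frac{7 \left(-11 - 30\right)}{7}\right)^{2}\right) - 49) = - (\left(15 + 3 \left(7 \cdot \frac{1}{7} \left(-41\right)\right)^{2}\right) - 49) = - (\left(15 + 3 \left(-41\right)^{2}\right) - 49) = - (\left(15 + 3 \cdot 1681\right) - 49) = - (\left(15 + 5043\right) - 49) = - (5058 - 49) = \left(-1\right) 5009 = -5009$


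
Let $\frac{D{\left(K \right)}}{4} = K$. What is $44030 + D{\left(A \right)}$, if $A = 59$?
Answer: $44266$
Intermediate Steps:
$D{\left(K \right)} = 4 K$
$44030 + D{\left(A \right)} = 44030 + 4 \cdot 59 = 44030 + 236 = 44266$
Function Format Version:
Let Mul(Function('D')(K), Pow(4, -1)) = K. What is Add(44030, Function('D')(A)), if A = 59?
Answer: 44266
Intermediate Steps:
Function('D')(K) = Mul(4, K)
Add(44030, Function('D')(A)) = Add(44030, Mul(4, 59)) = Add(44030, 236) = 44266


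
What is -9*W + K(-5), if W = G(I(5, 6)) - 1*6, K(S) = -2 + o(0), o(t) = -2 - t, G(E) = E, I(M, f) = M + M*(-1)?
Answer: 50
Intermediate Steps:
I(M, f) = 0 (I(M, f) = M - M = 0)
K(S) = -4 (K(S) = -2 + (-2 - 1*0) = -2 + (-2 + 0) = -2 - 2 = -4)
W = -6 (W = 0 - 1*6 = 0 - 6 = -6)
-9*W + K(-5) = -9*(-6) - 4 = 54 - 4 = 50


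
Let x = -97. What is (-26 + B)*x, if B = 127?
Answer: -9797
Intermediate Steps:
(-26 + B)*x = (-26 + 127)*(-97) = 101*(-97) = -9797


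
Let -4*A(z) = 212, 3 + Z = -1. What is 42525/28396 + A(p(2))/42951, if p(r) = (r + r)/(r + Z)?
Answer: 1824986287/1219636596 ≈ 1.4963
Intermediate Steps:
Z = -4 (Z = -3 - 1 = -4)
p(r) = 2*r/(-4 + r) (p(r) = (r + r)/(r - 4) = (2*r)/(-4 + r) = 2*r/(-4 + r))
A(z) = -53 (A(z) = -¼*212 = -53)
42525/28396 + A(p(2))/42951 = 42525/28396 - 53/42951 = 1824986287/1219636596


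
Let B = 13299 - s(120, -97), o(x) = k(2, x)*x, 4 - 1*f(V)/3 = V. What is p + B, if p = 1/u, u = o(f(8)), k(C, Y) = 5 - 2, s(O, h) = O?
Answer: 474443/36 ≈ 13179.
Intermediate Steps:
f(V) = 12 - 3*V
k(C, Y) = 3
o(x) = 3*x
u = -36 (u = 3*(12 - 3*8) = 3*(12 - 24) = 3*(-12) = -36)
B = 13179 (B = 13299 - 1*120 = 13299 - 120 = 13179)
p = -1/36 (p = 1/(-36) = -1/36 ≈ -0.027778)
p + B = -1/36 + 13179 = 474443/36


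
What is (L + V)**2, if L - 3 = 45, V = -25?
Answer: 529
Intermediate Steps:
L = 48 (L = 3 + 45 = 48)
(L + V)**2 = (48 - 25)**2 = 23**2 = 529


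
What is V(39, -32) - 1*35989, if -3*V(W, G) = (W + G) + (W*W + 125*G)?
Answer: -35165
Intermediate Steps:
V(W, G) = -42*G - W/3 - W²/3 (V(W, G) = -((W + G) + (W*W + 125*G))/3 = -((G + W) + (W² + 125*G))/3 = -(W + W² + 126*G)/3 = -42*G - W/3 - W²/3)
V(39, -32) - 1*35989 = (-42*(-32) - ⅓*39 - ⅓*39²) - 1*35989 = (1344 - 13 - ⅓*1521) - 35989 = (1344 - 13 - 507) - 35989 = 824 - 35989 = -35165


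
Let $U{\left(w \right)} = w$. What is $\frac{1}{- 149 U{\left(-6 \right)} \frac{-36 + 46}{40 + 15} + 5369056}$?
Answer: $\frac{11}{59061404} \approx 1.8625 \cdot 10^{-7}$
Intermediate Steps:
$\frac{1}{- 149 U{\left(-6 \right)} \frac{-36 + 46}{40 + 15} + 5369056} = \frac{1}{\left(-149\right) \left(-6\right) \frac{-36 + 46}{40 + 15} + 5369056} = \frac{1}{894 \cdot \frac{10}{55} + 5369056} = \frac{1}{894 \cdot 10 \cdot \frac{1}{55} + 5369056} = \frac{1}{894 \cdot \frac{2}{11} + 5369056} = \frac{1}{\frac{1788}{11} + 5369056} = \frac{1}{\frac{59061404}{11}} = \frac{11}{59061404}$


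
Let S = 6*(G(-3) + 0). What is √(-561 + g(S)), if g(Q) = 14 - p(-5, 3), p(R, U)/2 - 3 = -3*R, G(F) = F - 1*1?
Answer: I*√583 ≈ 24.145*I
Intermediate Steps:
G(F) = -1 + F (G(F) = F - 1 = -1 + F)
p(R, U) = 6 - 6*R (p(R, U) = 6 + 2*(-3*R) = 6 - 6*R)
S = -24 (S = 6*((-1 - 3) + 0) = 6*(-4 + 0) = 6*(-4) = -24)
g(Q) = -22 (g(Q) = 14 - (6 - 6*(-5)) = 14 - (6 + 30) = 14 - 1*36 = 14 - 36 = -22)
√(-561 + g(S)) = √(-561 - 22) = √(-583) = I*√583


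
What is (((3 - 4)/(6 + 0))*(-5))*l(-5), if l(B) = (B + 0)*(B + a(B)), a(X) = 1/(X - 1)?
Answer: 775/36 ≈ 21.528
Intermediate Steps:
a(X) = 1/(-1 + X)
l(B) = B*(B + 1/(-1 + B)) (l(B) = (B + 0)*(B + 1/(-1 + B)) = B*(B + 1/(-1 + B)))
(((3 - 4)/(6 + 0))*(-5))*l(-5) = (((3 - 4)/(6 + 0))*(-5))*(-5*(1 - 5*(-1 - 5))/(-1 - 5)) = (-1/6*(-5))*(-5*(1 - 5*(-6))/(-6)) = (-1*⅙*(-5))*(-5*(-⅙)*(1 + 30)) = (-⅙*(-5))*(-5*(-⅙)*31) = (⅚)*(155/6) = 775/36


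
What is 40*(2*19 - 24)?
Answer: 560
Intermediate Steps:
40*(2*19 - 24) = 40*(38 - 24) = 40*14 = 560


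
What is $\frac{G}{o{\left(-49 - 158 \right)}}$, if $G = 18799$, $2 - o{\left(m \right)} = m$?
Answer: $\frac{1709}{19} \approx 89.947$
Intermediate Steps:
$o{\left(m \right)} = 2 - m$
$\frac{G}{o{\left(-49 - 158 \right)}} = \frac{18799}{2 - \left(-49 - 158\right)} = \frac{18799}{2 - -207} = \frac{18799}{2 + 207} = \frac{18799}{209} = 18799 \cdot \frac{1}{209} = \frac{1709}{19}$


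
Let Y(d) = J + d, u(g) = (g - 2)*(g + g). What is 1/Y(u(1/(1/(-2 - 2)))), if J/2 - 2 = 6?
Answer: 1/64 ≈ 0.015625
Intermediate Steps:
J = 16 (J = 4 + 2*6 = 4 + 12 = 16)
u(g) = 2*g*(-2 + g) (u(g) = (-2 + g)*(2*g) = 2*g*(-2 + g))
Y(d) = 16 + d
1/Y(u(1/(1/(-2 - 2)))) = 1/(16 + 2*(-2 + 1/(1/(-2 - 2)))/(1/(-2 - 2))) = 1/(16 + 2*(-2 + 1/(1/(-4)))/(1/(-4))) = 1/(16 + 2*(-2 + 1/(-¼))/(-¼)) = 1/(16 + 2*(-4)*(-2 - 4)) = 1/(16 + 2*(-4)*(-6)) = 1/(16 + 48) = 1/64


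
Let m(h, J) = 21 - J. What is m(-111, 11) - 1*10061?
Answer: -10051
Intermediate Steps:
m(-111, 11) - 1*10061 = (21 - 1*11) - 1*10061 = (21 - 11) - 10061 = 10 - 10061 = -10051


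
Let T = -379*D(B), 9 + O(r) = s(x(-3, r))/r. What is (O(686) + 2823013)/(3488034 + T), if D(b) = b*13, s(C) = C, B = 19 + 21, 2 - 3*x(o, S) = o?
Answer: 5809742237/6772783332 ≈ 0.85781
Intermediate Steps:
x(o, S) = ⅔ - o/3
B = 40
O(r) = -9 + 5/(3*r) (O(r) = -9 + (⅔ - ⅓*(-3))/r = -9 + (⅔ + 1)/r = -9 + 5/(3*r))
D(b) = 13*b
T = -197080 (T = -4927*40 = -379*520 = -197080)
(O(686) + 2823013)/(3488034 + T) = ((-9 + (5/3)/686) + 2823013)/(3488034 - 197080) = ((-9 + (5/3)*(1/686)) + 2823013)/3290954 = ((-9 + 5/2058) + 2823013)*(1/3290954) = (-18517/2058 + 2823013)*(1/3290954) = (5809742237/2058)*(1/3290954) = 5809742237/6772783332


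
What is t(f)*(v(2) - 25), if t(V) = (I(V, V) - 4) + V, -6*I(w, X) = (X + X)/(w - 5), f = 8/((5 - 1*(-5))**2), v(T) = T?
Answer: 830576/9225 ≈ 90.035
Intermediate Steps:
f = 2/25 (f = 8/((5 + 5)**2) = 8/(10**2) = 8/100 = 8*(1/100) = 2/25 ≈ 0.080000)
I(w, X) = -X/(3*(-5 + w)) (I(w, X) = -(X + X)/(6*(w - 5)) = -2*X/(6*(-5 + w)) = -X/(3*(-5 + w)))
t(V) = -4 + V - V/(-15 + 3*V) (t(V) = (-V/(-15 + 3*V) - 4) + V = (-4 - V/(-15 + 3*V)) + V = -4 + V - V/(-15 + 3*V))
t(f)*(v(2) - 25) = ((-1/3*2/25 + (-5 + 2/25)*(-4 + 2/25))/(-5 + 2/25))*(2 - 25) = ((-2/75 - 123/25*(-98/25))/(-123/25))*(-23) = -25*(-2/75 + 12054/625)/123*(-23) = -25/123*36112/1875*(-23) = -36112/9225*(-23) = 830576/9225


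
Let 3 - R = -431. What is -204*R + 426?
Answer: -88110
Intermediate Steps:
R = 434 (R = 3 - 1*(-431) = 3 + 431 = 434)
-204*R + 426 = -204*434 + 426 = -88536 + 426 = -88110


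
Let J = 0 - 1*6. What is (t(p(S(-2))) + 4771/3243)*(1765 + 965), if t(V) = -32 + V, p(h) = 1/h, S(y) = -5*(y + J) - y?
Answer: -90024285/1081 ≈ -83279.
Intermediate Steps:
J = -6 (J = 0 - 6 = -6)
S(y) = 30 - 6*y (S(y) = -5*(y - 6) - y = -5*(-6 + y) - y = (30 - 5*y) - y = 30 - 6*y)
(t(p(S(-2))) + 4771/3243)*(1765 + 965) = ((-32 + 1/(30 - 6*(-2))) + 4771/3243)*(1765 + 965) = ((-32 + 1/(30 + 12)) + 4771*(1/3243))*2730 = ((-32 + 1/42) + 4771/3243)*2730 = (-1343/42 + 4771/3243)*2730 = -461663/15134*2730 = -90024285/1081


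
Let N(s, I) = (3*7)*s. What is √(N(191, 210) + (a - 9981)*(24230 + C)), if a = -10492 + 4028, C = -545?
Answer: I*√389495814 ≈ 19736.0*I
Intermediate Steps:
N(s, I) = 21*s
a = -6464
√(N(191, 210) + (a - 9981)*(24230 + C)) = √(21*191 + (-6464 - 9981)*(24230 - 545)) = √(4011 - 16445*23685) = √(4011 - 389499825) = √(-389495814) = I*√389495814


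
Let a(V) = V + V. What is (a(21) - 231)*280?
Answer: -52920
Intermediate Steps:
a(V) = 2*V
(a(21) - 231)*280 = (2*21 - 231)*280 = (42 - 231)*280 = -189*280 = -52920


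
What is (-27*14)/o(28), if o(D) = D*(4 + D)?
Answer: -27/64 ≈ -0.42188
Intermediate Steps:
(-27*14)/o(28) = (-27*14)/((28*(4 + 28))) = -378/(28*32) = -378/896 = -378*1/896 = -27/64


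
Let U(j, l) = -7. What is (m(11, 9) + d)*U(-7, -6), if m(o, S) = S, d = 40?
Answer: -343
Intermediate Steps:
(m(11, 9) + d)*U(-7, -6) = (9 + 40)*(-7) = 49*(-7) = -343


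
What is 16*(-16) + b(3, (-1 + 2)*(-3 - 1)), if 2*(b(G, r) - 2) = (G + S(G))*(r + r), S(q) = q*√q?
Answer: -266 - 12*√3 ≈ -286.78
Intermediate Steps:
S(q) = q^(3/2)
b(G, r) = 2 + r*(G + G^(3/2)) (b(G, r) = 2 + ((G + G^(3/2))*(r + r))/2 = 2 + ((G + G^(3/2))*(2*r))/2 = 2 + (2*r*(G + G^(3/2)))/2 = 2 + r*(G + G^(3/2)))
16*(-16) + b(3, (-1 + 2)*(-3 - 1)) = 16*(-16) + (2 + 3*((-1 + 2)*(-3 - 1)) + ((-1 + 2)*(-3 - 1))*3^(3/2)) = -256 + (2 + 3*(1*(-4)) + (1*(-4))*(3*√3)) = -256 + (2 + 3*(-4) - 12*√3) = -256 + (2 - 12 - 12*√3) = -256 + (-10 - 12*√3) = -266 - 12*√3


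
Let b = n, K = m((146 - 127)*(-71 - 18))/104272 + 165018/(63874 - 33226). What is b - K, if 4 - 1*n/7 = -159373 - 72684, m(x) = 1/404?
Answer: 87385369292031059/53794758976 ≈ 1.6244e+6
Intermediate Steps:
m(x) = 1/404
n = 1624427 (n = 28 - 7*(-159373 - 72684) = 28 - 7*(-232057) = 28 + 1624399 = 1624427)
K = 289647075693/53794758976 (K = (1/404)/104272 + 165018/(63874 - 33226) = (1/404)*(1/104272) + 165018/30648 = 1/42125888 + 165018*(1/30648) = 1/42125888 + 27503/5108 = 289647075693/53794758976 ≈ 5.3843)
b = 1624427
b - K = 1624427 - 1*289647075693/53794758976 = 1624427 - 289647075693/53794758976 = 87385369292031059/53794758976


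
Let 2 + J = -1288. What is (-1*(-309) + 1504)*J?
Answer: -2338770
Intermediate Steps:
J = -1290 (J = -2 - 1288 = -1290)
(-1*(-309) + 1504)*J = (-1*(-309) + 1504)*(-1290) = (309 + 1504)*(-1290) = 1813*(-1290) = -2338770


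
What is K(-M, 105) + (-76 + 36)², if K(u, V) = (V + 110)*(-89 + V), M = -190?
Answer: 5040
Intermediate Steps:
K(u, V) = (-89 + V)*(110 + V) (K(u, V) = (110 + V)*(-89 + V) = (-89 + V)*(110 + V))
K(-M, 105) + (-76 + 36)² = (-9790 + 105² + 21*105) + (-76 + 36)² = (-9790 + 11025 + 2205) + (-40)² = 3440 + 1600 = 5040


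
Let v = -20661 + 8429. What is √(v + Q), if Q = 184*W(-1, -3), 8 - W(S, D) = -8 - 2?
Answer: 2*I*√2230 ≈ 94.446*I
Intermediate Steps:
v = -12232
W(S, D) = 18 (W(S, D) = 8 - (-8 - 2) = 8 - 1*(-10) = 8 + 10 = 18)
Q = 3312 (Q = 184*18 = 3312)
√(v + Q) = √(-12232 + 3312) = √(-8920) = 2*I*√2230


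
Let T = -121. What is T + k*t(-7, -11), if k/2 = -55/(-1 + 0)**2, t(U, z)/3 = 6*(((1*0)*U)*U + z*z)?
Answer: -239701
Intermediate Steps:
t(U, z) = 18*z**2 (t(U, z) = 3*(6*(((1*0)*U)*U + z*z)) = 3*(6*((0*U)*U + z**2)) = 3*(6*(0*U + z**2)) = 3*(6*(0 + z**2)) = 3*(6*z**2) = 18*z**2)
k = -110 (k = 2*(-55/(-1 + 0)**2) = 2*(-55/((-1)**2)) = 2*(-55/1) = 2*(-55*1) = 2*(-55) = -110)
T + k*t(-7, -11) = -121 - 1980*(-11)**2 = -121 - 1980*121 = -121 - 110*2178 = -121 - 239580 = -239701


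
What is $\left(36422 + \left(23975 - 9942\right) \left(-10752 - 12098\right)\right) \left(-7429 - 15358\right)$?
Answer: $7305913889236$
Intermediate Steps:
$\left(36422 + \left(23975 - 9942\right) \left(-10752 - 12098\right)\right) \left(-7429 - 15358\right) = \left(36422 + 14033 \left(-22850\right)\right) \left(-7429 - 15358\right) = \left(36422 - 320654050\right) \left(-22787\right) = \left(-320617628\right) \left(-22787\right) = 7305913889236$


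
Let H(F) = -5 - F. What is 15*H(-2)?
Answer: -45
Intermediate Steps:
15*H(-2) = 15*(-5 - 1*(-2)) = 15*(-5 + 2) = 15*(-3) = -45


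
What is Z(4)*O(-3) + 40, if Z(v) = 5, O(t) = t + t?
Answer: 10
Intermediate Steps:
O(t) = 2*t
Z(4)*O(-3) + 40 = 5*(2*(-3)) + 40 = 5*(-6) + 40 = -30 + 40 = 10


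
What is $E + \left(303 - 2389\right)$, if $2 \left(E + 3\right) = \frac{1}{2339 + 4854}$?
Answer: $- \frac{30052353}{14386} \approx -2089.0$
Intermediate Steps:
$E = - \frac{43157}{14386}$ ($E = -3 + \frac{1}{2 \left(2339 + 4854\right)} = -3 + \frac{1}{2 \cdot 7193} = -3 + \frac{1}{2} \cdot \frac{1}{7193} = -3 + \frac{1}{14386} = - \frac{43157}{14386} \approx -2.9999$)
$E + \left(303 - 2389\right) = - \frac{43157}{14386} + \left(303 - 2389\right) = - \frac{43157}{14386} - 2086 = - \frac{30052353}{14386}$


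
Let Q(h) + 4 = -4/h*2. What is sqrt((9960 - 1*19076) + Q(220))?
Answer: I*sqrt(27588110)/55 ≈ 95.499*I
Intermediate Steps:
Q(h) = -4 - 8/h (Q(h) = -4 - 4/h*2 = -4 - 8/h)
sqrt((9960 - 1*19076) + Q(220)) = sqrt((9960 - 1*19076) + (-4 - 8/220)) = sqrt((9960 - 19076) + (-4 - 8*1/220)) = sqrt(-9116 + (-4 - 2/55)) = sqrt(-9116 - 222/55) = sqrt(-501602/55) = I*sqrt(27588110)/55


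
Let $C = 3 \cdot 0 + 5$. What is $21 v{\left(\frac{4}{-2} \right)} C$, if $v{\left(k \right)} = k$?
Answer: $-210$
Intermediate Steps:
$C = 5$ ($C = 0 + 5 = 5$)
$21 v{\left(\frac{4}{-2} \right)} C = 21 \frac{4}{-2} \cdot 5 = 21 \cdot 4 \left(- \frac{1}{2}\right) 5 = 21 \left(-2\right) 5 = \left(-42\right) 5 = -210$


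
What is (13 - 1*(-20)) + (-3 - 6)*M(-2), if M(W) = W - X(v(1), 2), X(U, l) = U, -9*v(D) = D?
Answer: 50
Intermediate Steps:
v(D) = -D/9
M(W) = ⅑ + W (M(W) = W - (-1)/9 = W - 1*(-⅑) = W + ⅑ = ⅑ + W)
(13 - 1*(-20)) + (-3 - 6)*M(-2) = (13 - 1*(-20)) + (-3 - 6)*(⅑ - 2) = (13 + 20) - 9*(-17/9) = 33 + 17 = 50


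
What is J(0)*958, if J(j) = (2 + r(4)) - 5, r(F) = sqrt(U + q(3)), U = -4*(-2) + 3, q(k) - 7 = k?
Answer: -2874 + 958*sqrt(21) ≈ 1516.1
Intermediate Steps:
q(k) = 7 + k
U = 11 (U = 8 + 3 = 11)
r(F) = sqrt(21) (r(F) = sqrt(11 + (7 + 3)) = sqrt(11 + 10) = sqrt(21))
J(j) = -3 + sqrt(21) (J(j) = (2 + sqrt(21)) - 5 = -3 + sqrt(21))
J(0)*958 = (-3 + sqrt(21))*958 = -2874 + 958*sqrt(21)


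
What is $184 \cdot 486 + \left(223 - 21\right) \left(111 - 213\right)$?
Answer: $68820$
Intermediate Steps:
$184 \cdot 486 + \left(223 - 21\right) \left(111 - 213\right) = 89424 + 202 \left(-102\right) = 89424 - 20604 = 68820$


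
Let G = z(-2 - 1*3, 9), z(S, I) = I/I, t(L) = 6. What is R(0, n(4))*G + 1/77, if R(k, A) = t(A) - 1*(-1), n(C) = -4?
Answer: 540/77 ≈ 7.0130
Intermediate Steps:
z(S, I) = 1
G = 1
R(k, A) = 7 (R(k, A) = 6 - 1*(-1) = 6 + 1 = 7)
R(0, n(4))*G + 1/77 = 7*1 + 1/77 = 7 + 1/77 = 540/77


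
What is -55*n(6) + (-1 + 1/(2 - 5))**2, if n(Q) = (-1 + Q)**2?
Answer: -12359/9 ≈ -1373.2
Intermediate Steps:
-55*n(6) + (-1 + 1/(2 - 5))**2 = -55*(-1 + 6)**2 + (-1 + 1/(2 - 5))**2 = -55*5**2 + (-1 + 1/(-3))**2 = -55*25 + (-1 - 1/3)**2 = -1375 + (-4/3)**2 = -1375 + 16/9 = -12359/9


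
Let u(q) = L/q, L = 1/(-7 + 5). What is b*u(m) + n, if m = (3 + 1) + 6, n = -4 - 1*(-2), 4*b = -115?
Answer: -9/16 ≈ -0.56250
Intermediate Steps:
b = -115/4 (b = (¼)*(-115) = -115/4 ≈ -28.750)
L = -½ (L = 1/(-2) = -½ ≈ -0.50000)
n = -2 (n = -4 + 2 = -2)
m = 10 (m = 4 + 6 = 10)
u(q) = -1/(2*q)
b*u(m) + n = -(-115)/(8*10) - 2 = -115/4*(-1/20) - 2 = 23/16 - 2 = -9/16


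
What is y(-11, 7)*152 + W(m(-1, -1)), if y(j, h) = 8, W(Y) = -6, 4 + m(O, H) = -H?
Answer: 1210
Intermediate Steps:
m(O, H) = -4 - H
y(-11, 7)*152 + W(m(-1, -1)) = 8*152 - 6 = 1216 - 6 = 1210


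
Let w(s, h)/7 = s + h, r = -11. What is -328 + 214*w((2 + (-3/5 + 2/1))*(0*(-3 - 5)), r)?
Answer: -16806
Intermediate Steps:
w(s, h) = 7*h + 7*s (w(s, h) = 7*(s + h) = 7*(h + s) = 7*h + 7*s)
-328 + 214*w((2 + (-3/5 + 2/1))*(0*(-3 - 5)), r) = -328 + 214*(7*(-11) + 7*((2 + (-3/5 + 2/1))*(0*(-3 - 5)))) = -328 + 214*(-77 + 7*((2 + (-3*⅕ + 2*1))*(0*(-8)))) = -328 + 214*(-77 + 7*((2 + (-⅗ + 2))*0)) = -328 + 214*(-77 + 7*((2 + 7/5)*0)) = -328 + 214*(-77 + 7*((17/5)*0)) = -328 + 214*(-77 + 7*0) = -328 + 214*(-77 + 0) = -328 + 214*(-77) = -328 - 16478 = -16806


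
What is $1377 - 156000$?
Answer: $-154623$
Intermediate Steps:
$1377 - 156000 = -154623$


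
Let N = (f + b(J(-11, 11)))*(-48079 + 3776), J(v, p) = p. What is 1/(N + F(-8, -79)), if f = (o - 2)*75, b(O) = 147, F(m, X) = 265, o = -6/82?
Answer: 41/15428309 ≈ 2.6575e-6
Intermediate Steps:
o = -3/41 (o = -6*1/82 = -3/41 ≈ -0.073171)
f = -6375/41 (f = (-3/41 - 2)*75 = -85/41*75 = -6375/41 ≈ -155.49)
N = 15417444/41 (N = (-6375/41 + 147)*(-48079 + 3776) = -348/41*(-44303) = 15417444/41 ≈ 3.7604e+5)
1/(N + F(-8, -79)) = 1/(15417444/41 + 265) = 1/(15428309/41) = 41/15428309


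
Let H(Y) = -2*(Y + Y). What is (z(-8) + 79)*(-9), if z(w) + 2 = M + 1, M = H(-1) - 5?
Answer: -693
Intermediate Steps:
H(Y) = -4*Y
M = -1 (M = -4*(-1) - 5 = 4 - 5 = -1)
z(w) = -2 (z(w) = -2 + (-1 + 1) = -2 + 0 = -2)
(z(-8) + 79)*(-9) = (-2 + 79)*(-9) = 77*(-9) = -693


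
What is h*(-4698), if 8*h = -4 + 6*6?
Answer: -18792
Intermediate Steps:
h = 4 (h = (-4 + 6*6)/8 = (-4 + 36)/8 = (1/8)*32 = 4)
h*(-4698) = 4*(-4698) = -18792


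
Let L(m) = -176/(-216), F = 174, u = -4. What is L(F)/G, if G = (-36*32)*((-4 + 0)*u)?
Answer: -11/248832 ≈ -4.4207e-5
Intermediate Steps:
L(m) = 22/27 (L(m) = -176*(-1/216) = 22/27)
G = -18432 (G = (-36*32)*((-4 + 0)*(-4)) = -(-4608)*(-4) = -1152*16 = -18432)
L(F)/G = (22/27)/(-18432) = (22/27)*(-1/18432) = -11/248832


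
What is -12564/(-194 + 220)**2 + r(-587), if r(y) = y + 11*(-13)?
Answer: -126511/169 ≈ -748.59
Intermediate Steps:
r(y) = -143 + y (r(y) = y - 143 = -143 + y)
-12564/(-194 + 220)**2 + r(-587) = -12564/(-194 + 220)**2 + (-143 - 587) = -12564/(26**2) - 730 = -12564/676 - 730 = -12564*1/676 - 730 = -3141/169 - 730 = -126511/169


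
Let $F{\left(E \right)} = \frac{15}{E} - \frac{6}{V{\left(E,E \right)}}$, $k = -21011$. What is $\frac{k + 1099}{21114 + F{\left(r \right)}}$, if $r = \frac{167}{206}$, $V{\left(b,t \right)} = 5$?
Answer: $- \frac{8313260}{8822319} \approx -0.9423$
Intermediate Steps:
$r = \frac{167}{206}$ ($r = 167 \cdot \frac{1}{206} = \frac{167}{206} \approx 0.81068$)
$F{\left(E \right)} = - \frac{6}{5} + \frac{15}{E}$ ($F{\left(E \right)} = \frac{15}{E} - \frac{6}{5} = - \frac{6}{5} + \frac{15}{E}$)
$\frac{k + 1099}{21114 + F{\left(r \right)}} = \frac{-21011 + 1099}{21114 - \left(\frac{6}{5} - \frac{15}{\frac{167}{206}}\right)} = - \frac{19912}{21114 + \left(- \frac{6}{5} + 15 \cdot \frac{206}{167}\right)} = - \frac{19912}{21114 + \left(- \frac{6}{5} + \frac{3090}{167}\right)} = - \frac{19912}{21114 + \frac{14448}{835}} = - \frac{19912}{\frac{17644638}{835}} = \left(-19912\right) \frac{835}{17644638} = - \frac{8313260}{8822319}$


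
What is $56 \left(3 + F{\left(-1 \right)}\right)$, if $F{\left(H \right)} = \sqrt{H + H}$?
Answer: $168 + 56 i \sqrt{2} \approx 168.0 + 79.196 i$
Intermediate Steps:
$F{\left(H \right)} = \sqrt{2} \sqrt{H}$ ($F{\left(H \right)} = \sqrt{2 H} = \sqrt{2} \sqrt{H}$)
$56 \left(3 + F{\left(-1 \right)}\right) = 56 \left(3 + \sqrt{2} \sqrt{-1}\right) = 56 \left(3 + \sqrt{2} i\right) = 56 \left(3 + i \sqrt{2}\right) = 168 + 56 i \sqrt{2}$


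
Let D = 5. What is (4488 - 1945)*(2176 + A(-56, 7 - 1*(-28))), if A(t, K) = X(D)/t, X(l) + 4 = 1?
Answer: 309887437/56 ≈ 5.5337e+6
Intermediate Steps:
X(l) = -3 (X(l) = -4 + 1 = -3)
A(t, K) = -3/t
(4488 - 1945)*(2176 + A(-56, 7 - 1*(-28))) = (4488 - 1945)*(2176 - 3/(-56)) = 2543*(2176 - 3*(-1/56)) = 2543*(2176 + 3/56) = 2543*(121859/56) = 309887437/56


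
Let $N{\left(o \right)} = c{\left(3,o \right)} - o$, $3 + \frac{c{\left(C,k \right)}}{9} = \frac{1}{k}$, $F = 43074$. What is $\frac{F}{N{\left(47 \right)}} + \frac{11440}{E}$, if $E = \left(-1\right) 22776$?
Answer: $- \frac{443742272}{759711} \approx -584.09$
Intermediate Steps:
$E = -22776$
$c{\left(C,k \right)} = -27 + \frac{9}{k}$
$N{\left(o \right)} = -27 - o + \frac{9}{o}$ ($N{\left(o \right)} = \left(-27 + \frac{9}{o}\right) - o = -27 - o + \frac{9}{o}$)
$\frac{F}{N{\left(47 \right)}} + \frac{11440}{E} = \frac{43074}{-27 - 47 + \frac{9}{47}} + \frac{11440}{-22776} = \frac{43074}{-27 - 47 + 9 \cdot \frac{1}{47}} + 11440 \left(- \frac{1}{22776}\right) = \frac{43074}{-27 - 47 + \frac{9}{47}} - \frac{110}{219} = \frac{43074}{- \frac{3469}{47}} - \frac{110}{219} = 43074 \left(- \frac{47}{3469}\right) - \frac{110}{219} = - \frac{2024478}{3469} - \frac{110}{219} = - \frac{443742272}{759711}$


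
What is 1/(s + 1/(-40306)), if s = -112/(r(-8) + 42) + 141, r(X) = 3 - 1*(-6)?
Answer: 2055606/285326123 ≈ 0.0072044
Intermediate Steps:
r(X) = 9 (r(X) = 3 + 6 = 9)
s = 7079/51 (s = -112/(9 + 42) + 141 = -112/51 + 141 = 7079/51 ≈ 138.80)
1/(s + 1/(-40306)) = 1/(7079/51 + 1/(-40306)) = 1/(7079/51 - 1/40306) = 1/(285326123/2055606) = 2055606/285326123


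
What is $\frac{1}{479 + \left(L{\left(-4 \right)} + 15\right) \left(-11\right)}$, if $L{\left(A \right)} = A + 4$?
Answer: $\frac{1}{314} \approx 0.0031847$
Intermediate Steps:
$L{\left(A \right)} = 4 + A$
$\frac{1}{479 + \left(L{\left(-4 \right)} + 15\right) \left(-11\right)} = \frac{1}{479 + \left(\left(4 - 4\right) + 15\right) \left(-11\right)} = \frac{1}{479 + \left(0 + 15\right) \left(-11\right)} = \frac{1}{479 + 15 \left(-11\right)} = \frac{1}{479 - 165} = \frac{1}{314}$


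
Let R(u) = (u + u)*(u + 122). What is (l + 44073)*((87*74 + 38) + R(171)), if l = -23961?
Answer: 2145588384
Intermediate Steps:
R(u) = 2*u*(122 + u) (R(u) = (2*u)*(122 + u) = 2*u*(122 + u))
(l + 44073)*((87*74 + 38) + R(171)) = (-23961 + 44073)*((87*74 + 38) + 2*171*(122 + 171)) = 20112*((6438 + 38) + 2*171*293) = 20112*(6476 + 100206) = 20112*106682 = 2145588384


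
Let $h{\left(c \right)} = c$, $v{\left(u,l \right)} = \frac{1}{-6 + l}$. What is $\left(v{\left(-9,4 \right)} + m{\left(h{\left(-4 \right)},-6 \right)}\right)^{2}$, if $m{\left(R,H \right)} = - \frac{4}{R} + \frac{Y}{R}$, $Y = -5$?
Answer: $\frac{49}{16} \approx 3.0625$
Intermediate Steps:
$m{\left(R,H \right)} = - \frac{9}{R}$ ($m{\left(R,H \right)} = - \frac{4}{R} - \frac{5}{R} = - \frac{9}{R}$)
$\left(v{\left(-9,4 \right)} + m{\left(h{\left(-4 \right)},-6 \right)}\right)^{2} = \left(\frac{1}{-6 + 4} - \frac{9}{-4}\right)^{2} = \left(\frac{1}{-2} - - \frac{9}{4}\right)^{2} = \left(- \frac{1}{2} + \frac{9}{4}\right)^{2} = \left(\frac{7}{4}\right)^{2} = \frac{49}{16}$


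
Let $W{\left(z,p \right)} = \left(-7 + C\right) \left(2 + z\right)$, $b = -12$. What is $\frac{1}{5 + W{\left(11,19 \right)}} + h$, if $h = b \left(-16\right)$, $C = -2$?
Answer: $\frac{21503}{112} \approx 191.99$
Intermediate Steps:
$h = 192$ ($h = \left(-12\right) \left(-16\right) = 192$)
$W{\left(z,p \right)} = -18 - 9 z$ ($W{\left(z,p \right)} = \left(-7 - 2\right) \left(2 + z\right) = - 9 \left(2 + z\right) = -18 - 9 z$)
$\frac{1}{5 + W{\left(11,19 \right)}} + h = \frac{1}{5 - 117} + 192 = \frac{1}{-112} + 192 = - \frac{1}{112} + 192 = \frac{21503}{112}$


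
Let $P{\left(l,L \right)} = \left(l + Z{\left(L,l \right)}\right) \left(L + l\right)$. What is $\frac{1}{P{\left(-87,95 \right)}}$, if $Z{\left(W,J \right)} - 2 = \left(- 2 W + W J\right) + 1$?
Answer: $- \frac{1}{68312} \approx -1.4639 \cdot 10^{-5}$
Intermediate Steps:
$Z{\left(W,J \right)} = 3 - 2 W + J W$ ($Z{\left(W,J \right)} = 2 + \left(\left(- 2 W + W J\right) + 1\right) = 2 + \left(\left(- 2 W + J W\right) + 1\right) = 2 + \left(1 - 2 W + J W\right) = 3 - 2 W + J W$)
$P{\left(l,L \right)} = \left(L + l\right) \left(3 + l - 2 L + L l\right)$ ($P{\left(l,L \right)} = \left(l + \left(3 - 2 L + l L\right)\right) \left(L + l\right) = \left(l + \left(3 - 2 L + L l\right)\right) \left(L + l\right) = \left(3 + l - 2 L + L l\right) \left(L + l\right) = \left(L + l\right) \left(3 + l - 2 L + L l\right)$)
$\frac{1}{P{\left(-87,95 \right)}} = \frac{1}{\left(-87\right)^{2} + 95 \left(-87\right) + 95 \left(3 - 190 + 95 \left(-87\right)\right) - 87 \left(3 - 190 + 95 \left(-87\right)\right)} = \frac{1}{7569 - 8265 + 95 \left(3 - 190 - 8265\right) - 87 \left(3 - 190 - 8265\right)} = \frac{1}{7569 - 8265 + 95 \left(-8452\right) - -735324} = \frac{1}{7569 - 8265 - 802940 + 735324} = \frac{1}{-68312} = - \frac{1}{68312}$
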